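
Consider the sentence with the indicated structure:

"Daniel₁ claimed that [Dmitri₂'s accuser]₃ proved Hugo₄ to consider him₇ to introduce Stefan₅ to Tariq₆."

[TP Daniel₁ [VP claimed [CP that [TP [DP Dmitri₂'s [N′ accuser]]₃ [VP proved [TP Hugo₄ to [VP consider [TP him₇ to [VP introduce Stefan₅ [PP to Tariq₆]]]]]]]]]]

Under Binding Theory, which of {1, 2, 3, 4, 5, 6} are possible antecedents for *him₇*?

*him* is a pronoun, so Principle B applies: it must be free in its binding domain.
Binding domain of *him₇*: the embedded TP, whose subject is Hugo₄.
*Daniel₁* c-commands the pronoun but from outside its binding domain, and is not c-commanded by it → coindexation permitted.
*Dmitri₂* and the pronoun do not c-command one another → neither Principle B nor Principle C is at stake; coindexation permitted.
*[Dmitri₂'s accuser]₃* c-commands the pronoun but from outside its binding domain, and is not c-commanded by it → coindexation permitted.
*Hugo₄* c-commands the pronoun within its binding domain → coindexation would violate Principle B.
*Stefan₅*: the pronoun c-commands this R-expression → coindexation would violate Principle C on *Stefan₅*.
*Tariq₆*: the pronoun c-commands this R-expression → coindexation would violate Principle C on *Tariq₆*.

{1, 2, 3}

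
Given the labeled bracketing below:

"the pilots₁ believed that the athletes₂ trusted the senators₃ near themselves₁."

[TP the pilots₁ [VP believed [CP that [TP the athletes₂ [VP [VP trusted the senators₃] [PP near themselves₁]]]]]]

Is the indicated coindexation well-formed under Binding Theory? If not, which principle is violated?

The two coindexed NPs are *the pilots₁* and *themselves₁*.
*themselves₁* is an anaphor. Principle A requires it to be bound within its binding domain — the embedded TP, whose subject is the athletes₂.
Within that domain it is c-commanded by *the athletes₂*, which does not share its index.
*the pilots₁* does c-command the anaphor, but from outside its binding domain.
The anaphor is unbound in its domain → Principle A violation.

Principle A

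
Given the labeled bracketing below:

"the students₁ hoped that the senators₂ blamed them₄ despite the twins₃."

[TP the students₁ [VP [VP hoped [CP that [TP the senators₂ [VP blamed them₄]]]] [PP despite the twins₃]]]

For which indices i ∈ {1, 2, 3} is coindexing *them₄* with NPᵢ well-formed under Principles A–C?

{1, 3}

*them* is a pronoun, so Principle B applies: it must be free in its binding domain.
Binding domain of *them₄*: the embedded TP, whose subject is the senators₂.
*the students₁* c-commands the pronoun but from outside its binding domain, and is not c-commanded by it → coindexation permitted.
*the senators₂* c-commands the pronoun within its binding domain → coindexation would violate Principle B.
*the twins₃* and the pronoun do not c-command one another → neither Principle B nor Principle C is at stake; coindexation permitted.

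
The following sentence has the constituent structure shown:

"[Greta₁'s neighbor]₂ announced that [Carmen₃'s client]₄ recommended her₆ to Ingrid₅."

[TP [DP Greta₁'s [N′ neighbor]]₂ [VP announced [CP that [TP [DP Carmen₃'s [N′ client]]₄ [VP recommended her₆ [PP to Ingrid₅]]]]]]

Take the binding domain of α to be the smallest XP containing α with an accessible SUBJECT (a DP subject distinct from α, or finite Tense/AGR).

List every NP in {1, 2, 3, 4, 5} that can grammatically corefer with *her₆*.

*her* is a pronoun, so Principle B applies: it must be free in its binding domain.
Binding domain of *her₆*: the embedded TP, whose subject is [Carmen₃'s client]₄.
*Greta₁* and the pronoun do not c-command one another → neither Principle B nor Principle C is at stake; coindexation permitted.
*[Greta₁'s neighbor]₂* c-commands the pronoun but from outside its binding domain, and is not c-commanded by it → coindexation permitted.
*Carmen₃* and the pronoun do not c-command one another → neither Principle B nor Principle C is at stake; coindexation permitted.
*[Carmen₃'s client]₄* c-commands the pronoun within its binding domain → coindexation would violate Principle B.
*Ingrid₅*: the pronoun c-commands this R-expression → coindexation would violate Principle C on *Ingrid₅*.

{1, 2, 3}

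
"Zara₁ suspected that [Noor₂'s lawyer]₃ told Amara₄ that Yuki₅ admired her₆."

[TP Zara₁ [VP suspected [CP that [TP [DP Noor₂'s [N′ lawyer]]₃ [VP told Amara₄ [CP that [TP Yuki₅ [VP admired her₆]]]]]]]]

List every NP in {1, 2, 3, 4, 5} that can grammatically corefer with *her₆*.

{1, 2, 3, 4}

*her* is a pronoun, so Principle B applies: it must be free in its binding domain.
Binding domain of *her₆*: the embedded TP, whose subject is Yuki₅.
*Zara₁* c-commands the pronoun but from outside its binding domain, and is not c-commanded by it → coindexation permitted.
*Noor₂* and the pronoun do not c-command one another → neither Principle B nor Principle C is at stake; coindexation permitted.
*[Noor₂'s lawyer]₃* c-commands the pronoun but from outside its binding domain, and is not c-commanded by it → coindexation permitted.
*Amara₄* c-commands the pronoun but from outside its binding domain, and is not c-commanded by it → coindexation permitted.
*Yuki₅* c-commands the pronoun within its binding domain → coindexation would violate Principle B.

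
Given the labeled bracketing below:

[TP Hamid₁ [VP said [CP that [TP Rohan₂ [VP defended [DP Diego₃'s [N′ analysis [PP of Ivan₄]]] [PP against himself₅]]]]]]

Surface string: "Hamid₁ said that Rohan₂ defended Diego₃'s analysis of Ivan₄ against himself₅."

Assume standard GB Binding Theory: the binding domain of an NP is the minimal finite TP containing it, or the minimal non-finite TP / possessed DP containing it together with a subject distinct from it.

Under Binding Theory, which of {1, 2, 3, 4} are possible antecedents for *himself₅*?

{2}

*himself* is an anaphor, so Principle A applies: it must be bound in its binding domain.
Binding domain of *himself₅*: the embedded TP, whose subject is Rohan₂.
*Hamid₁* c-commands the anaphor but is outside its binding domain → cannot satisfy Principle A.
*Rohan₂* c-commands the anaphor within its binding domain → licit binder.
*Diego₃* does not c-command the anaphor → cannot bind it.
*Ivan₄* does not c-command the anaphor → cannot bind it.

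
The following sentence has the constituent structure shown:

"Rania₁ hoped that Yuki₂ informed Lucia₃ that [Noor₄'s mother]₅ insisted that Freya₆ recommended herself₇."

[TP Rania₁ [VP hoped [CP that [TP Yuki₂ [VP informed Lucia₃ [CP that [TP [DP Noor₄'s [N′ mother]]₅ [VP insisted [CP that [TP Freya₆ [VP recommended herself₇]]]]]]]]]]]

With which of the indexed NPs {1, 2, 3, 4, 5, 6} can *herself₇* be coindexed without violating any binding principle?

*herself* is an anaphor, so Principle A applies: it must be bound in its binding domain.
Binding domain of *herself₇*: the embedded TP, whose subject is Freya₆.
*Rania₁* c-commands the anaphor but is outside its binding domain → cannot satisfy Principle A.
*Yuki₂* c-commands the anaphor but is outside its binding domain → cannot satisfy Principle A.
*Lucia₃* c-commands the anaphor but is outside its binding domain → cannot satisfy Principle A.
*Noor₄* does not c-command the anaphor → cannot bind it.
*[Noor₄'s mother]₅* c-commands the anaphor but is outside its binding domain → cannot satisfy Principle A.
*Freya₆* c-commands the anaphor within its binding domain → licit binder.

{6}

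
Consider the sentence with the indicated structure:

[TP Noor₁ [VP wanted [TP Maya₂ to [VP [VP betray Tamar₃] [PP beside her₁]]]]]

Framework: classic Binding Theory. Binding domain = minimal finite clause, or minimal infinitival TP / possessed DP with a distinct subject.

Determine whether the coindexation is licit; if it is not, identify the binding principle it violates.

The two coindexed NPs are *Noor₁* and *her₁*.
*her₁* is a pronoun; its binding domain is the embedded TP, whose subject is Maya₂. Within that domain it is c-commanded only by *Maya₂*, which carries a different index — the pronoun is free locally, so Principle B holds.
*Noor₁* is an R-expression; *her₁* does not c-command it, and no other NP shares its index, so Principle C is satisfied.
All principles are respected.

grammatical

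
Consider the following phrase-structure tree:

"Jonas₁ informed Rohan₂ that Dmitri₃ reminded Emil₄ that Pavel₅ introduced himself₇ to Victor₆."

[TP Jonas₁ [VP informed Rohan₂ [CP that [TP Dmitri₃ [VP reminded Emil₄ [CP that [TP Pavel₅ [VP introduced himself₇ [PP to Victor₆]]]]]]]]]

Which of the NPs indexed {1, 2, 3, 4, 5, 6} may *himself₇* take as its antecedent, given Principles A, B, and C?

*himself* is an anaphor, so Principle A applies: it must be bound in its binding domain.
Binding domain of *himself₇*: the embedded TP, whose subject is Pavel₅.
*Jonas₁* c-commands the anaphor but is outside its binding domain → cannot satisfy Principle A.
*Rohan₂* c-commands the anaphor but is outside its binding domain → cannot satisfy Principle A.
*Dmitri₃* c-commands the anaphor but is outside its binding domain → cannot satisfy Principle A.
*Emil₄* c-commands the anaphor but is outside its binding domain → cannot satisfy Principle A.
*Pavel₅* c-commands the anaphor within its binding domain → licit binder.
*Victor₆* does not c-command the anaphor → cannot bind it.

{5}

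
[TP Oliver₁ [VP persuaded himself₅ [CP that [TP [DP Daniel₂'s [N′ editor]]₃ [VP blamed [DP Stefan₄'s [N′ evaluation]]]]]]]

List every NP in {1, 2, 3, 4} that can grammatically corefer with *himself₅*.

{1}

*himself* is an anaphor, so Principle A applies: it must be bound in its binding domain.
Binding domain of *himself₅*: the matrix TP, whose subject is Oliver₁.
*Oliver₁* c-commands the anaphor within its binding domain → licit binder.
*Daniel₂* does not c-command the anaphor → cannot bind it.
*[Daniel₂'s editor]₃* does not c-command the anaphor → cannot bind it.
*Stefan₄* does not c-command the anaphor → cannot bind it.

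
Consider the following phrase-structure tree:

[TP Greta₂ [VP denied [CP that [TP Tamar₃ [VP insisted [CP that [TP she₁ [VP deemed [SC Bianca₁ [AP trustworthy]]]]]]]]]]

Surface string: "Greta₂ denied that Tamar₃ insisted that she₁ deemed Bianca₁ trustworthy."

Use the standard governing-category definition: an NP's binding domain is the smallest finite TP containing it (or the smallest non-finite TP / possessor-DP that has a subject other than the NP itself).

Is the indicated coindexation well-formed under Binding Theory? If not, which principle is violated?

Principle C

The two coindexed NPs are *she₁* and *Bianca₁*.
*Bianca₁* is an R-expression. Principle C requires it to be free everywhere.
*she₁* c-commands it and carries the same index.
The R-expression is bound → Principle C violation.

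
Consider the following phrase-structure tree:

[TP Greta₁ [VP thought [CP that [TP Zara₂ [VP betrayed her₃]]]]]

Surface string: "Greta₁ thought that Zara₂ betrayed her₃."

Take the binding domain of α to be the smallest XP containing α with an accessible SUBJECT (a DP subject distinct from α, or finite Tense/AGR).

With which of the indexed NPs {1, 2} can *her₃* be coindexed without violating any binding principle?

*her* is a pronoun, so Principle B applies: it must be free in its binding domain.
Binding domain of *her₃*: the embedded TP, whose subject is Zara₂.
*Greta₁* c-commands the pronoun but from outside its binding domain, and is not c-commanded by it → coindexation permitted.
*Zara₂* c-commands the pronoun within its binding domain → coindexation would violate Principle B.

{1}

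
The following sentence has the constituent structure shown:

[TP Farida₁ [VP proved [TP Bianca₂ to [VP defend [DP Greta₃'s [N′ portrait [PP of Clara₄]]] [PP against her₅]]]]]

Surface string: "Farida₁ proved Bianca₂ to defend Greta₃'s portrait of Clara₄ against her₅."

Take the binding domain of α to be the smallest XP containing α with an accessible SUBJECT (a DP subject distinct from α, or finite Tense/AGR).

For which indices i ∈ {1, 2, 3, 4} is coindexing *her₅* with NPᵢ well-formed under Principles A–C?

{1, 3, 4}

*her* is a pronoun, so Principle B applies: it must be free in its binding domain.
Binding domain of *her₅*: the embedded TP, whose subject is Bianca₂.
*Farida₁* c-commands the pronoun but from outside its binding domain, and is not c-commanded by it → coindexation permitted.
*Bianca₂* c-commands the pronoun within its binding domain → coindexation would violate Principle B.
*Greta₃* and the pronoun do not c-command one another → neither Principle B nor Principle C is at stake; coindexation permitted.
*Clara₄* and the pronoun do not c-command one another → neither Principle B nor Principle C is at stake; coindexation permitted.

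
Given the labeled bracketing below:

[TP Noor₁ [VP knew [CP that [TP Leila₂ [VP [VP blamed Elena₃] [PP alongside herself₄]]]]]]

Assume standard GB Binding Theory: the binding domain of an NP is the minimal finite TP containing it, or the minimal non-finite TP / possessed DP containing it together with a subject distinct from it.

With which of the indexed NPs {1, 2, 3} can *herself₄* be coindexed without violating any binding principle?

{2}

*herself* is an anaphor, so Principle A applies: it must be bound in its binding domain.
Binding domain of *herself₄*: the embedded TP, whose subject is Leila₂.
*Noor₁* c-commands the anaphor but is outside its binding domain → cannot satisfy Principle A.
*Leila₂* c-commands the anaphor within its binding domain → licit binder.
*Elena₃* does not c-command the anaphor → cannot bind it.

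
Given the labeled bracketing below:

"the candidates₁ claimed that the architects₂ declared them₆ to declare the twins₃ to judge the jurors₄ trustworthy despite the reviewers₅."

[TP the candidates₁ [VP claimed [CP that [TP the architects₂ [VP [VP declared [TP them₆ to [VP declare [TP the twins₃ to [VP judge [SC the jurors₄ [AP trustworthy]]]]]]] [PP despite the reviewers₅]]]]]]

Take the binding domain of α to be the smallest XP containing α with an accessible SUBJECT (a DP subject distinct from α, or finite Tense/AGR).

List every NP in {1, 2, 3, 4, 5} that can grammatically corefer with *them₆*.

*them* is a pronoun, so Principle B applies: it must be free in its binding domain.
Binding domain of *them₆*: the embedded TP, whose subject is the architects₂.
*the candidates₁* c-commands the pronoun but from outside its binding domain, and is not c-commanded by it → coindexation permitted.
*the architects₂* c-commands the pronoun within its binding domain → coindexation would violate Principle B.
*the twins₃*: the pronoun c-commands this R-expression → coindexation would violate Principle C on *the twins₃*.
*the jurors₄*: the pronoun c-commands this R-expression → coindexation would violate Principle C on *the jurors₄*.
*the reviewers₅* and the pronoun do not c-command one another → neither Principle B nor Principle C is at stake; coindexation permitted.

{1, 5}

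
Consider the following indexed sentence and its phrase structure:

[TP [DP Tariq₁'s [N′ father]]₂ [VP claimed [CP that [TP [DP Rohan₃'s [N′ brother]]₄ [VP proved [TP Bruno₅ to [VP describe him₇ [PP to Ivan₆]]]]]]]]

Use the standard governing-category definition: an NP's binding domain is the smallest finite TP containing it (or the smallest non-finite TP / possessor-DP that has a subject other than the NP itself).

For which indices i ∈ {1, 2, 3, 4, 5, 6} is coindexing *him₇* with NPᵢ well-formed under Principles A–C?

*him* is a pronoun, so Principle B applies: it must be free in its binding domain.
Binding domain of *him₇*: the embedded TP, whose subject is Bruno₅.
*Tariq₁* and the pronoun do not c-command one another → neither Principle B nor Principle C is at stake; coindexation permitted.
*[Tariq₁'s father]₂* c-commands the pronoun but from outside its binding domain, and is not c-commanded by it → coindexation permitted.
*Rohan₃* and the pronoun do not c-command one another → neither Principle B nor Principle C is at stake; coindexation permitted.
*[Rohan₃'s brother]₄* c-commands the pronoun but from outside its binding domain, and is not c-commanded by it → coindexation permitted.
*Bruno₅* c-commands the pronoun within its binding domain → coindexation would violate Principle B.
*Ivan₆*: the pronoun c-commands this R-expression → coindexation would violate Principle C on *Ivan₆*.

{1, 2, 3, 4}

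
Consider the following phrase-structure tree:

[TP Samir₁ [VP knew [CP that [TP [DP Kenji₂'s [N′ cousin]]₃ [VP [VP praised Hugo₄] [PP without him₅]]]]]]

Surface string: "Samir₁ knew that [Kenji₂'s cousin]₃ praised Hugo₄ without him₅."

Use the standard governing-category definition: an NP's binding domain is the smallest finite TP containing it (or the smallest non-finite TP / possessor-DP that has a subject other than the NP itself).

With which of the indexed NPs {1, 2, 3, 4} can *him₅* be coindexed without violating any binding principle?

*him* is a pronoun, so Principle B applies: it must be free in its binding domain.
Binding domain of *him₅*: the embedded TP, whose subject is [Kenji₂'s cousin]₃.
*Samir₁* c-commands the pronoun but from outside its binding domain, and is not c-commanded by it → coindexation permitted.
*Kenji₂* and the pronoun do not c-command one another → neither Principle B nor Principle C is at stake; coindexation permitted.
*[Kenji₂'s cousin]₃* c-commands the pronoun within its binding domain → coindexation would violate Principle B.
*Hugo₄* and the pronoun do not c-command one another → neither Principle B nor Principle C is at stake; coindexation permitted.

{1, 2, 4}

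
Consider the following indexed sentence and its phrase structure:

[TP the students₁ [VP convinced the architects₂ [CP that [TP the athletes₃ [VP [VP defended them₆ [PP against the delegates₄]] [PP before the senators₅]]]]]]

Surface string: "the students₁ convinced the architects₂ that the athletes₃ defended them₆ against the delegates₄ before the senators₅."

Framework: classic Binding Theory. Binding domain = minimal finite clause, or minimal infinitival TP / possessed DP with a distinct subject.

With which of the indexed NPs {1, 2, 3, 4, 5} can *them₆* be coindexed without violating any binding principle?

*them* is a pronoun, so Principle B applies: it must be free in its binding domain.
Binding domain of *them₆*: the embedded TP, whose subject is the athletes₃.
*the students₁* c-commands the pronoun but from outside its binding domain, and is not c-commanded by it → coindexation permitted.
*the architects₂* c-commands the pronoun but from outside its binding domain, and is not c-commanded by it → coindexation permitted.
*the athletes₃* c-commands the pronoun within its binding domain → coindexation would violate Principle B.
*the delegates₄*: the pronoun c-commands this R-expression → coindexation would violate Principle C on *the delegates₄*.
*the senators₅* and the pronoun do not c-command one another → neither Principle B nor Principle C is at stake; coindexation permitted.

{1, 2, 5}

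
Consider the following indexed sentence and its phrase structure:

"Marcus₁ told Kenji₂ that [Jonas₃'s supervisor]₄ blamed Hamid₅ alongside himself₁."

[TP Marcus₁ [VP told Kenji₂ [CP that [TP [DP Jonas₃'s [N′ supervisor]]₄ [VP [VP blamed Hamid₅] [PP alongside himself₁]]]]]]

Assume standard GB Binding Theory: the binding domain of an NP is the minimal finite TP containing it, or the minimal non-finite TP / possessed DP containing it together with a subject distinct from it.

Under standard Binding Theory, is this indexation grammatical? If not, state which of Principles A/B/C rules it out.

The two coindexed NPs are *Marcus₁* and *himself₁*.
*himself₁* is an anaphor. Principle A requires it to be bound within its binding domain — the embedded TP, whose subject is [Jonas₃'s supervisor]₄.
Within that domain it is c-commanded by *[Jonas₃'s supervisor]₄*, which does not share its index.
*Marcus₁* does c-command the anaphor, but from outside its binding domain.
The anaphor is unbound in its domain → Principle A violation.

Principle A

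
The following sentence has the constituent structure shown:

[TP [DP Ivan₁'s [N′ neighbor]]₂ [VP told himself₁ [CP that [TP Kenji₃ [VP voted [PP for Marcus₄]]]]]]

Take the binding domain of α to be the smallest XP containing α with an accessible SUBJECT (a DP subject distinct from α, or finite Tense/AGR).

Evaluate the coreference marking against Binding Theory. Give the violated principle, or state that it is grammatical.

Principle A

The two coindexed NPs are *Ivan₁* and *himself₁*.
*himself₁* is an anaphor. Principle A requires it to be bound within its binding domain — the matrix TP, whose subject is [Ivan₁'s neighbor]₂.
Within that domain it is c-commanded by *[Ivan₁'s neighbor]₂*, which does not share its index.
*Ivan₁* does not c-command the anaphor at all.
The anaphor is unbound in its domain → Principle A violation.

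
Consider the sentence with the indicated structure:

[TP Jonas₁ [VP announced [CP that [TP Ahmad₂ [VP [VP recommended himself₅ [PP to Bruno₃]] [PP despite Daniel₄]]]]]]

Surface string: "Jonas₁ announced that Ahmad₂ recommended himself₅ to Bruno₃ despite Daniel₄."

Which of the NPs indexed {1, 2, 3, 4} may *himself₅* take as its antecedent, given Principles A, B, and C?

{2}

*himself* is an anaphor, so Principle A applies: it must be bound in its binding domain.
Binding domain of *himself₅*: the embedded TP, whose subject is Ahmad₂.
*Jonas₁* c-commands the anaphor but is outside its binding domain → cannot satisfy Principle A.
*Ahmad₂* c-commands the anaphor within its binding domain → licit binder.
*Bruno₃* does not c-command the anaphor → cannot bind it.
*Daniel₄* does not c-command the anaphor → cannot bind it.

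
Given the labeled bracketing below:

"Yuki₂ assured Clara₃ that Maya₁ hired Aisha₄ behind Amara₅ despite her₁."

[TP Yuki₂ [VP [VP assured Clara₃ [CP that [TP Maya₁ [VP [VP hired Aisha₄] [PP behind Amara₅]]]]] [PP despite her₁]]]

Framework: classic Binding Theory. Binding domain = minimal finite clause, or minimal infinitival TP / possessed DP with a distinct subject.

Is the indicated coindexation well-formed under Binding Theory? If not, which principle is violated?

The two coindexed NPs are *Maya₁* and *her₁*.
*her₁* is a pronoun; its binding domain is the matrix TP, whose subject is Yuki₂. Within that domain it is c-commanded only by *Yuki₂*, which carries a different index — the pronoun is free locally, so Principle B holds.
*Maya₁* is an R-expression; *her₁* does not c-command it, and no other NP shares its index, so Principle C is satisfied.
All principles are respected.

grammatical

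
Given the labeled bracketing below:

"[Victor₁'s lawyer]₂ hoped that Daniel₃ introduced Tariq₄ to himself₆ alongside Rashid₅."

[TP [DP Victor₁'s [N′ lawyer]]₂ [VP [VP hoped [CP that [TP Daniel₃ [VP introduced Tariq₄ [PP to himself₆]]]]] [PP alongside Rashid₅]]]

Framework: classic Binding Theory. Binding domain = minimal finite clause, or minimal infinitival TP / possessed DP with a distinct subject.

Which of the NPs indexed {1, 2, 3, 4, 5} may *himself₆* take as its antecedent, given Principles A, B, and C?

{3, 4}

*himself* is an anaphor, so Principle A applies: it must be bound in its binding domain.
Binding domain of *himself₆*: the embedded TP, whose subject is Daniel₃.
*Victor₁* does not c-command the anaphor → cannot bind it.
*[Victor₁'s lawyer]₂* c-commands the anaphor but is outside its binding domain → cannot satisfy Principle A.
*Daniel₃* c-commands the anaphor within its binding domain → licit binder.
*Tariq₄* c-commands the anaphor within its binding domain → licit binder.
*Rashid₅* does not c-command the anaphor → cannot bind it.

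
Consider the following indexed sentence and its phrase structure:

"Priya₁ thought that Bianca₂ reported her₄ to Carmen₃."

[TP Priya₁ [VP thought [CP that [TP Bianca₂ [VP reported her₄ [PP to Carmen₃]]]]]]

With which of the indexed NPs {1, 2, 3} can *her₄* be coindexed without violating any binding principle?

{1}

*her* is a pronoun, so Principle B applies: it must be free in its binding domain.
Binding domain of *her₄*: the embedded TP, whose subject is Bianca₂.
*Priya₁* c-commands the pronoun but from outside its binding domain, and is not c-commanded by it → coindexation permitted.
*Bianca₂* c-commands the pronoun within its binding domain → coindexation would violate Principle B.
*Carmen₃*: the pronoun c-commands this R-expression → coindexation would violate Principle C on *Carmen₃*.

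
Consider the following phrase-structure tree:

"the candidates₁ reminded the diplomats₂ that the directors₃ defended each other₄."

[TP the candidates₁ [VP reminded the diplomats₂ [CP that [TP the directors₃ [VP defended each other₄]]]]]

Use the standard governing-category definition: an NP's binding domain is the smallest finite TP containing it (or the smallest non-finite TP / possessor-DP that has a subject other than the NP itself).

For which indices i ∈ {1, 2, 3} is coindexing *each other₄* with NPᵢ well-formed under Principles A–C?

{3}

*each other* is an anaphor, so Principle A applies: it must be bound in its binding domain.
Binding domain of *each other₄*: the embedded TP, whose subject is the directors₃.
*the candidates₁* c-commands the anaphor but is outside its binding domain → cannot satisfy Principle A.
*the diplomats₂* c-commands the anaphor but is outside its binding domain → cannot satisfy Principle A.
*the directors₃* c-commands the anaphor within its binding domain → licit binder.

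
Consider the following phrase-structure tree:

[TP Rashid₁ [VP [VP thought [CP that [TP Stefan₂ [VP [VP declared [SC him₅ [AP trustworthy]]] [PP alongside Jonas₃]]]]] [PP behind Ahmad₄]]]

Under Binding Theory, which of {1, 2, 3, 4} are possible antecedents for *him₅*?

{1, 3, 4}

*him* is a pronoun, so Principle B applies: it must be free in its binding domain.
Binding domain of *him₅*: the embedded TP, whose subject is Stefan₂.
*Rashid₁* c-commands the pronoun but from outside its binding domain, and is not c-commanded by it → coindexation permitted.
*Stefan₂* c-commands the pronoun within its binding domain → coindexation would violate Principle B.
*Jonas₃* and the pronoun do not c-command one another → neither Principle B nor Principle C is at stake; coindexation permitted.
*Ahmad₄* and the pronoun do not c-command one another → neither Principle B nor Principle C is at stake; coindexation permitted.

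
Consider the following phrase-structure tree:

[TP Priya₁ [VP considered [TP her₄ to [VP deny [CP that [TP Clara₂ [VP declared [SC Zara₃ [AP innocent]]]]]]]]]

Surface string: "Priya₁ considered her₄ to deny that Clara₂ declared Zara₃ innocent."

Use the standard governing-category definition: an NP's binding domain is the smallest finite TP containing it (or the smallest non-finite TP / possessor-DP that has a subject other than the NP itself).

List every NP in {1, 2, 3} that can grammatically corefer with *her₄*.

none

*her* is a pronoun, so Principle B applies: it must be free in its binding domain.
Binding domain of *her₄*: the matrix TP, whose subject is Priya₁.
*Priya₁* c-commands the pronoun within its binding domain → coindexation would violate Principle B.
*Clara₂*: the pronoun c-commands this R-expression → coindexation would violate Principle C on *Clara₂*.
*Zara₃*: the pronoun c-commands this R-expression → coindexation would violate Principle C on *Zara₃*.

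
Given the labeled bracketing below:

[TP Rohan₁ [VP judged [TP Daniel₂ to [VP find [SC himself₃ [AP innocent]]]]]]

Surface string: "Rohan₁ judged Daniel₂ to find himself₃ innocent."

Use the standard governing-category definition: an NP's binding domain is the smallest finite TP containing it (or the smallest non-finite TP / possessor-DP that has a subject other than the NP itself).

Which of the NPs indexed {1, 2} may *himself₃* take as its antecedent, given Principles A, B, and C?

{2}

*himself* is an anaphor, so Principle A applies: it must be bound in its binding domain.
Binding domain of *himself₃*: the embedded TP, whose subject is Daniel₂.
*Rohan₁* c-commands the anaphor but is outside its binding domain → cannot satisfy Principle A.
*Daniel₂* c-commands the anaphor within its binding domain → licit binder.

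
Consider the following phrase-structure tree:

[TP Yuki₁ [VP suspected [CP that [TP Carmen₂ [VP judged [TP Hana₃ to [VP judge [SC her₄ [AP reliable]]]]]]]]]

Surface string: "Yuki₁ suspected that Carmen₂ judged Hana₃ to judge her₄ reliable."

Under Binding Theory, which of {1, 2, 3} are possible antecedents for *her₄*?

{1, 2}

*her* is a pronoun, so Principle B applies: it must be free in its binding domain.
Binding domain of *her₄*: the embedded TP, whose subject is Hana₃.
*Yuki₁* c-commands the pronoun but from outside its binding domain, and is not c-commanded by it → coindexation permitted.
*Carmen₂* c-commands the pronoun but from outside its binding domain, and is not c-commanded by it → coindexation permitted.
*Hana₃* c-commands the pronoun within its binding domain → coindexation would violate Principle B.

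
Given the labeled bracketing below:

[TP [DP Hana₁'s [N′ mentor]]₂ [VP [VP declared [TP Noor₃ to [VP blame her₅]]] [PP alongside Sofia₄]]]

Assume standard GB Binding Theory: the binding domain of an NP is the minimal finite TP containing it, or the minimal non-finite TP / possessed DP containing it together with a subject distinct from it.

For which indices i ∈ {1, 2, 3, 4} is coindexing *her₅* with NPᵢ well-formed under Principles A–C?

{1, 2, 4}

*her* is a pronoun, so Principle B applies: it must be free in its binding domain.
Binding domain of *her₅*: the embedded TP, whose subject is Noor₃.
*Hana₁* and the pronoun do not c-command one another → neither Principle B nor Principle C is at stake; coindexation permitted.
*[Hana₁'s mentor]₂* c-commands the pronoun but from outside its binding domain, and is not c-commanded by it → coindexation permitted.
*Noor₃* c-commands the pronoun within its binding domain → coindexation would violate Principle B.
*Sofia₄* and the pronoun do not c-command one another → neither Principle B nor Principle C is at stake; coindexation permitted.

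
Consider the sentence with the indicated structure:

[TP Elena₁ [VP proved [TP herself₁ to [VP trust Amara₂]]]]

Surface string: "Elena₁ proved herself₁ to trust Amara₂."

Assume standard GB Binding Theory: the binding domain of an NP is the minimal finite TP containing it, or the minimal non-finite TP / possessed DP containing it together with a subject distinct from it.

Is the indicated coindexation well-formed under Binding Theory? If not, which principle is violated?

The two coindexed NPs are *Elena₁* and *herself₁*.
*herself₁* is an anaphor; its binding domain is the matrix TP, whose subject is Elena₁. *Elena₁* c-commands it within that domain and shares its index, so Principle A is satisfied.
*Elena₁* is an R-expression; *herself₁* does not c-command it, and no other NP shares its index, so Principle C is satisfied.
All principles are respected.

grammatical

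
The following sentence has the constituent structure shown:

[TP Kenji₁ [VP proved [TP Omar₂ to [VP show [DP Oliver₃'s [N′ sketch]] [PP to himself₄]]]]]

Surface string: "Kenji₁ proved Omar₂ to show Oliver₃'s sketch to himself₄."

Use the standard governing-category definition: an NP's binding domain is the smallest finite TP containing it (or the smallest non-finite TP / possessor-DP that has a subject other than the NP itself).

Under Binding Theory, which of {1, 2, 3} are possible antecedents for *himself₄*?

{2}

*himself* is an anaphor, so Principle A applies: it must be bound in its binding domain.
Binding domain of *himself₄*: the embedded TP, whose subject is Omar₂.
*Kenji₁* c-commands the anaphor but is outside its binding domain → cannot satisfy Principle A.
*Omar₂* c-commands the anaphor within its binding domain → licit binder.
*Oliver₃* does not c-command the anaphor → cannot bind it.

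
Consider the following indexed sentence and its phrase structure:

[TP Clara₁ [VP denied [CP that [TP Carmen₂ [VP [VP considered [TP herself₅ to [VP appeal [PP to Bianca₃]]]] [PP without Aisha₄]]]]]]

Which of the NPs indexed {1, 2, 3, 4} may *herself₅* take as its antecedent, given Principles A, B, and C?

*herself* is an anaphor, so Principle A applies: it must be bound in its binding domain.
Binding domain of *herself₅*: the embedded TP, whose subject is Carmen₂.
*Clara₁* c-commands the anaphor but is outside its binding domain → cannot satisfy Principle A.
*Carmen₂* c-commands the anaphor within its binding domain → licit binder.
*Bianca₃* does not c-command the anaphor → cannot bind it.
*Aisha₄* does not c-command the anaphor → cannot bind it.

{2}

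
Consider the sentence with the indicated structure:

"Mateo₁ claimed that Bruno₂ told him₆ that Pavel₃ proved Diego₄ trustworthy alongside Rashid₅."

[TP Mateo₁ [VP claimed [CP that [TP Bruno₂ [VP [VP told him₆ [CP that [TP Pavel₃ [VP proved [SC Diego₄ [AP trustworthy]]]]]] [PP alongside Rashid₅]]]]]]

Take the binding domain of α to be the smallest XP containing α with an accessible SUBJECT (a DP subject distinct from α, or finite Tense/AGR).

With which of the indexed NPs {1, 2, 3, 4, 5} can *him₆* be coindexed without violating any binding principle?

{1, 5}

*him* is a pronoun, so Principle B applies: it must be free in its binding domain.
Binding domain of *him₆*: the embedded TP, whose subject is Bruno₂.
*Mateo₁* c-commands the pronoun but from outside its binding domain, and is not c-commanded by it → coindexation permitted.
*Bruno₂* c-commands the pronoun within its binding domain → coindexation would violate Principle B.
*Pavel₃*: the pronoun c-commands this R-expression → coindexation would violate Principle C on *Pavel₃*.
*Diego₄*: the pronoun c-commands this R-expression → coindexation would violate Principle C on *Diego₄*.
*Rashid₅* and the pronoun do not c-command one another → neither Principle B nor Principle C is at stake; coindexation permitted.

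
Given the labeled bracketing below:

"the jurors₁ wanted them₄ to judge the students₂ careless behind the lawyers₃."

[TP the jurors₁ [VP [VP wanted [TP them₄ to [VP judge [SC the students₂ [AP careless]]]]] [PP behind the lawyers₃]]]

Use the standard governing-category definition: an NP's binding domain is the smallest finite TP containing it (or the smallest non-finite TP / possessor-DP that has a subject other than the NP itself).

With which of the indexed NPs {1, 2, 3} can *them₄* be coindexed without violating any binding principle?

{3}

*them* is a pronoun, so Principle B applies: it must be free in its binding domain.
Binding domain of *them₄*: the matrix TP, whose subject is the jurors₁.
*the jurors₁* c-commands the pronoun within its binding domain → coindexation would violate Principle B.
*the students₂*: the pronoun c-commands this R-expression → coindexation would violate Principle C on *the students₂*.
*the lawyers₃* and the pronoun do not c-command one another → neither Principle B nor Principle C is at stake; coindexation permitted.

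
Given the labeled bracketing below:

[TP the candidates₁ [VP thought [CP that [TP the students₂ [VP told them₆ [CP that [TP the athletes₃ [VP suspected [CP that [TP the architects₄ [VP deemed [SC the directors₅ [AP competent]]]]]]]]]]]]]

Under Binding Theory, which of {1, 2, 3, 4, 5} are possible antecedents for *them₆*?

{1}

*them* is a pronoun, so Principle B applies: it must be free in its binding domain.
Binding domain of *them₆*: the embedded TP, whose subject is the students₂.
*the candidates₁* c-commands the pronoun but from outside its binding domain, and is not c-commanded by it → coindexation permitted.
*the students₂* c-commands the pronoun within its binding domain → coindexation would violate Principle B.
*the athletes₃*: the pronoun c-commands this R-expression → coindexation would violate Principle C on *the athletes₃*.
*the architects₄*: the pronoun c-commands this R-expression → coindexation would violate Principle C on *the architects₄*.
*the directors₅*: the pronoun c-commands this R-expression → coindexation would violate Principle C on *the directors₅*.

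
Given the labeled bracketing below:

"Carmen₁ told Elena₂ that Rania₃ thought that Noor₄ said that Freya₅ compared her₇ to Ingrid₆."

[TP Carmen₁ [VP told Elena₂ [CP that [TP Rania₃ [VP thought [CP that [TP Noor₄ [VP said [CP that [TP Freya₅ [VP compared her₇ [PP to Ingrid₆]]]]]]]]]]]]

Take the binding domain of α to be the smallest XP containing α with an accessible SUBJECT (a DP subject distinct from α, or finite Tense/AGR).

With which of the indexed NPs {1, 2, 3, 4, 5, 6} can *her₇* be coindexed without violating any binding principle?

*her* is a pronoun, so Principle B applies: it must be free in its binding domain.
Binding domain of *her₇*: the embedded TP, whose subject is Freya₅.
*Carmen₁* c-commands the pronoun but from outside its binding domain, and is not c-commanded by it → coindexation permitted.
*Elena₂* c-commands the pronoun but from outside its binding domain, and is not c-commanded by it → coindexation permitted.
*Rania₃* c-commands the pronoun but from outside its binding domain, and is not c-commanded by it → coindexation permitted.
*Noor₄* c-commands the pronoun but from outside its binding domain, and is not c-commanded by it → coindexation permitted.
*Freya₅* c-commands the pronoun within its binding domain → coindexation would violate Principle B.
*Ingrid₆*: the pronoun c-commands this R-expression → coindexation would violate Principle C on *Ingrid₆*.

{1, 2, 3, 4}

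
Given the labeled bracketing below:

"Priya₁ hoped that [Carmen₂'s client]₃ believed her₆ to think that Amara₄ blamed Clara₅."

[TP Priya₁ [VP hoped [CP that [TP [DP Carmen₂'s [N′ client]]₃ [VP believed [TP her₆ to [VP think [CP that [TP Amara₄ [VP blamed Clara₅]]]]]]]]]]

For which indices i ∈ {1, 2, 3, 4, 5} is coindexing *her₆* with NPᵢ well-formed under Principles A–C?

{1, 2}

*her* is a pronoun, so Principle B applies: it must be free in its binding domain.
Binding domain of *her₆*: the embedded TP, whose subject is [Carmen₂'s client]₃.
*Priya₁* c-commands the pronoun but from outside its binding domain, and is not c-commanded by it → coindexation permitted.
*Carmen₂* and the pronoun do not c-command one another → neither Principle B nor Principle C is at stake; coindexation permitted.
*[Carmen₂'s client]₃* c-commands the pronoun within its binding domain → coindexation would violate Principle B.
*Amara₄*: the pronoun c-commands this R-expression → coindexation would violate Principle C on *Amara₄*.
*Clara₅*: the pronoun c-commands this R-expression → coindexation would violate Principle C on *Clara₅*.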